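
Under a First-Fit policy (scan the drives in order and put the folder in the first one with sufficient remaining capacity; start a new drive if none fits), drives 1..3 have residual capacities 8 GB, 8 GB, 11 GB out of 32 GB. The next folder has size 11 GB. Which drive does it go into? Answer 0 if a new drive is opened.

3

Drives with room: drive 3 (11 GB).
The first with room is drive 3.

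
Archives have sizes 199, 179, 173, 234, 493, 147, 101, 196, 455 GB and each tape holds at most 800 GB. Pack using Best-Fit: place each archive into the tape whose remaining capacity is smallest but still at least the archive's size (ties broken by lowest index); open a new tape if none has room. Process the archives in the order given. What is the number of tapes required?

3

199 GB → tape 1 (remaining 601 GB)
179 GB → tape 1 (remaining 422 GB)
173 GB → tape 1 (remaining 249 GB)
234 GB → tape 1 (remaining 15 GB)
493 GB → tape 2 (remaining 307 GB)
147 GB → tape 2 (remaining 160 GB)
101 GB → tape 2 (remaining 59 GB)
196 GB → tape 3 (remaining 604 GB)
455 GB → tape 3 (remaining 149 GB)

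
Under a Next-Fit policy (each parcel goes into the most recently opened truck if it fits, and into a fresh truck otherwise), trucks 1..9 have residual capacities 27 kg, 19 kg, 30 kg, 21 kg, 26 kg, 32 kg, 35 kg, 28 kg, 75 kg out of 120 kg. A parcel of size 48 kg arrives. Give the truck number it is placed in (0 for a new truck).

Next-Fit only looks at truck 9, which has 75 kg free.
48 kg fits there.

9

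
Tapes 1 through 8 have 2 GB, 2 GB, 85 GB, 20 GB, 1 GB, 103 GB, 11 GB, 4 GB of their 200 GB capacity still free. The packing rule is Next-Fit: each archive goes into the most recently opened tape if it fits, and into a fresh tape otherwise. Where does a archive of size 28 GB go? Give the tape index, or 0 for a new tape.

0

Next-Fit only looks at tape 8, which has 4 GB free.
28 GB does not fit, so a new tape is opened.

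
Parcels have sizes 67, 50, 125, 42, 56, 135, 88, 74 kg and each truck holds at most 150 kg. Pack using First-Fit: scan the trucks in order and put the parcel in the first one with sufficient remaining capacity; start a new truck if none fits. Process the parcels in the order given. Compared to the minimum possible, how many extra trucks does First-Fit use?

1

First-Fit: [67,50] [125] [42,56] [135] [88] [74] → 6 trucks.
Total size 637 kg; any packing needs at least ⌈637/150⌉ = 5 trucks.
An optimal packing achieves that bound: [135] [125] [88,56] [74,67] [50,42] → 5 trucks.
Excess: 6 − 5 = 1.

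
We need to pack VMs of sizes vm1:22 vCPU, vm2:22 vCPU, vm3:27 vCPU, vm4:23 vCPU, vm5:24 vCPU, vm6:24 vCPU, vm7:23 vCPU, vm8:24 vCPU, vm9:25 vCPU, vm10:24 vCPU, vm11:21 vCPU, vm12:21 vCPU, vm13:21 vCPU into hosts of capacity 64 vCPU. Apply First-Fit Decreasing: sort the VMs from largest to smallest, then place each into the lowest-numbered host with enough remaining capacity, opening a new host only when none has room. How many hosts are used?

6

Sorted descending: 27, 25, 24, 24, 24, 24, 23, 23, 22, 22, 21, 21, 21.
host 1: place 27 vCPU, 37 vCPU left
host 1: place 25 vCPU, 12 vCPU left
host 2: place 24 vCPU, 40 vCPU left
host 2: place 24 vCPU, 16 vCPU left
host 3: place 24 vCPU, 40 vCPU left
host 3: place 24 vCPU, 16 vCPU left
host 4: place 23 vCPU, 41 vCPU left
host 4: place 23 vCPU, 18 vCPU left
host 5: place 22 vCPU, 42 vCPU left
host 5: place 22 vCPU, 20 vCPU left
host 6: place 21 vCPU, 43 vCPU left
host 6: place 21 vCPU, 22 vCPU left
host 6: place 21 vCPU, 1 vCPU left
Final hosts: [27,25] [24,24] [24,24] [23,23] [22,22] [21,21,21].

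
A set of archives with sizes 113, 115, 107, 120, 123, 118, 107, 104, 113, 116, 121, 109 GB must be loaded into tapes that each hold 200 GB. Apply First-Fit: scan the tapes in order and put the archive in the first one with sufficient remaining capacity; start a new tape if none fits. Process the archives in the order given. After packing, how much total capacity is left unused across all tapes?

1034

113 GB → tape 1 (remaining 87 GB)
115 GB → tape 2 (remaining 85 GB)
107 GB → tape 3 (remaining 93 GB)
120 GB → tape 4 (remaining 80 GB)
123 GB → tape 5 (remaining 77 GB)
118 GB → tape 6 (remaining 82 GB)
107 GB → tape 7 (remaining 93 GB)
104 GB → tape 8 (remaining 96 GB)
113 GB → tape 9 (remaining 87 GB)
116 GB → tape 10 (remaining 84 GB)
121 GB → tape 11 (remaining 79 GB)
109 GB → tape 12 (remaining 91 GB)
12 tapes × 200 GB = 2400 GB; used 1366 GB; unused 1034 GB.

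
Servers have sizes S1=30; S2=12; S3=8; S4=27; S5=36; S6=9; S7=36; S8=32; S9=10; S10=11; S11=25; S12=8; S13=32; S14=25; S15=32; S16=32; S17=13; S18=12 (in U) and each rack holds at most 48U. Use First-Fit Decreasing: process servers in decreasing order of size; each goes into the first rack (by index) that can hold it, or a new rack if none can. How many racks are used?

Sorted descending: 36, 36, 32, 32, 32, 32, 30, 27, 25, 25, 13, 12, 12, 11, 10, 9, 8, 8.
rack 1: place 36U, 12U left
rack 2: place 36U, 12U left
rack 3: place 32U, 16U left
rack 4: place 32U, 16U left
rack 5: place 32U, 16U left
rack 6: place 32U, 16U left
rack 7: place 30U, 18U left
rack 8: place 27U, 21U left
rack 9: place 25U, 23U left
rack 10: place 25U, 23U left
rack 3: place 13U, 3U left
rack 1: place 12U, 0U left
rack 2: place 12U, 0U left
rack 4: place 11U, 5U left
rack 5: place 10U, 6U left
rack 6: place 9U, 7U left
rack 7: place 8U, 10U left
rack 7: place 8U, 2U left

10 racks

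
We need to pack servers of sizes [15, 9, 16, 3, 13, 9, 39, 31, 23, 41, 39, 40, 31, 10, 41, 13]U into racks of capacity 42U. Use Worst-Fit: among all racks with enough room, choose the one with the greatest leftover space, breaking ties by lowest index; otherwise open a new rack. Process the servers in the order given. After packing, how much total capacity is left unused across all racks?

47

Put 15U in rack 1; 27U remain.
Put 9U in rack 1; 18U remain.
Put 16U in rack 1; 2U remain.
Put 3U in rack 2; 39U remain.
Put 13U in rack 2; 26U remain.
Put 9U in rack 2; 17U remain.
Put 39U in rack 3; 3U remain.
Put 31U in rack 4; 11U remain.
Put 23U in rack 5; 19U remain.
Put 41U in rack 6; 1U remain.
Put 39U in rack 7; 3U remain.
Put 40U in rack 8; 2U remain.
Put 31U in rack 9; 11U remain.
Put 10U in rack 5; 9U remain.
Put 41U in rack 10; 1U remain.
Put 13U in rack 2; 4U remain.
10 racks × 42U = 420U; used 373U; unused 47U.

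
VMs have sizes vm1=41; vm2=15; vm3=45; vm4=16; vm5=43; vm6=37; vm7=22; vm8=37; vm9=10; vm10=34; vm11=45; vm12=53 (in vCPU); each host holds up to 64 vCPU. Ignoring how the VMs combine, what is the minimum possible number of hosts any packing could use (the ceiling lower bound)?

7 hosts

Total size = 41 + 15 + 45 + 16 + 43 + 37 + 22 + 37 + 10 + 34 + 45 + 53 = 398 vCPU.
⌈398 / 64⌉ = 7.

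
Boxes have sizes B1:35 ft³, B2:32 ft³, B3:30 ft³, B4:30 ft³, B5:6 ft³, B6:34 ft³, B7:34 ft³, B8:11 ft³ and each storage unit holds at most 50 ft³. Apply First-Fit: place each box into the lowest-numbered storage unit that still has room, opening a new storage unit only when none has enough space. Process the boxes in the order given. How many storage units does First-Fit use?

6 storage units

storage unit 1: place B1 (35 ft³), 15 ft³ left
storage unit 2: place B2 (32 ft³), 18 ft³ left
storage unit 3: place B3 (30 ft³), 20 ft³ left
storage unit 4: place B4 (30 ft³), 20 ft³ left
storage unit 1: place B5 (6 ft³), 9 ft³ left
storage unit 5: place B6 (34 ft³), 16 ft³ left
storage unit 6: place B7 (34 ft³), 16 ft³ left
storage unit 2: place B8 (11 ft³), 7 ft³ left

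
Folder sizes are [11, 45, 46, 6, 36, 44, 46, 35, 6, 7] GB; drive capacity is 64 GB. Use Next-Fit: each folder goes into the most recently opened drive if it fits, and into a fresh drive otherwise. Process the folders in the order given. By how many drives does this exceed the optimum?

0

Next-Fit: [11,45] [46,6] [36] [44] [46] [35,6,7] → 6 drives.
6 folders exceed 32 GB (half the capacity), and no two of those can share a drive, so at least 6 drives are needed.
So 6 is already optimal.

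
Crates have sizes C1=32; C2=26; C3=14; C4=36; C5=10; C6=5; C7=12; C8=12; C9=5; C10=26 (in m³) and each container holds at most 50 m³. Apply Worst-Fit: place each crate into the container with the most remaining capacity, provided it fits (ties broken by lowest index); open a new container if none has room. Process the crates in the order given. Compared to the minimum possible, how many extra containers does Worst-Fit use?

1

Worst-Fit: [32,10] [26,14] [36,5] [12,12,5] [26] → 5 containers.
Total size 178 m³; any packing needs at least ⌈178/50⌉ = 4 containers.
An optimal packing achieves that bound: [36,14] [32,12,5] [26,12,10] [26,5] → 4 containers.
Excess: 5 − 4 = 1.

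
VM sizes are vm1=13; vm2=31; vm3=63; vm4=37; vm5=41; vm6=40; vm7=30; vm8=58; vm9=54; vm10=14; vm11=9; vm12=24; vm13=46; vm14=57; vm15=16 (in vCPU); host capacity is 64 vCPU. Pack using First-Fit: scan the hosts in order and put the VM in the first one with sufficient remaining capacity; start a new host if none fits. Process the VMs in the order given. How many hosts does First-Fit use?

host 1: place vm1 (13 vCPU), 51 vCPU left
host 1: place vm2 (31 vCPU), 20 vCPU left
host 2: place vm3 (63 vCPU), 1 vCPU left
host 3: place vm4 (37 vCPU), 27 vCPU left
host 4: place vm5 (41 vCPU), 23 vCPU left
host 5: place vm6 (40 vCPU), 24 vCPU left
host 6: place vm7 (30 vCPU), 34 vCPU left
host 7: place vm8 (58 vCPU), 6 vCPU left
host 8: place vm9 (54 vCPU), 10 vCPU left
host 1: place vm10 (14 vCPU), 6 vCPU left
host 3: place vm11 (9 vCPU), 18 vCPU left
host 5: place vm12 (24 vCPU), 0 vCPU left
host 9: place vm13 (46 vCPU), 18 vCPU left
host 10: place vm14 (57 vCPU), 7 vCPU left
host 3: place vm15 (16 vCPU), 2 vCPU left
Final hosts: [13,31,14] [63] [37,9,16] [41] [40,24] [30] [58] [54] [46] [57].

10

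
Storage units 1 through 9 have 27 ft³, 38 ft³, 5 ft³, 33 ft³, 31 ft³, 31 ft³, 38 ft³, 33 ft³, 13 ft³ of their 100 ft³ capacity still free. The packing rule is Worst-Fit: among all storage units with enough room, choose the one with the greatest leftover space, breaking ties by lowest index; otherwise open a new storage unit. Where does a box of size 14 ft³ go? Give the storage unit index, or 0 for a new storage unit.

Storage units with room: storage unit 1 (27 ft³), storage unit 2 (38 ft³), storage unit 4 (33 ft³), storage unit 5 (31 ft³), storage unit 6 (31 ft³), storage unit 7 (38 ft³), storage unit 8 (33 ft³).
Most room is storage unit 2 with 38 ft³ free.

2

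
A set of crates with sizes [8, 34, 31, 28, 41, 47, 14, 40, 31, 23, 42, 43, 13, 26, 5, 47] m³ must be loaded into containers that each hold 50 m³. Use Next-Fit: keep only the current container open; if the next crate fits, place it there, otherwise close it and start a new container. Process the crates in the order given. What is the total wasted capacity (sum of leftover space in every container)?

177

container 1: place 8 m³, 42 m³ left
container 1: place 34 m³, 8 m³ left
container 2: place 31 m³, 19 m³ left
container 3: place 28 m³, 22 m³ left
container 4: place 41 m³, 9 m³ left
container 5: place 47 m³, 3 m³ left
container 6: place 14 m³, 36 m³ left
container 7: place 40 m³, 10 m³ left
container 8: place 31 m³, 19 m³ left
container 9: place 23 m³, 27 m³ left
container 10: place 42 m³, 8 m³ left
container 11: place 43 m³, 7 m³ left
container 12: place 13 m³, 37 m³ left
container 12: place 26 m³, 11 m³ left
container 12: place 5 m³, 6 m³ left
container 13: place 47 m³, 3 m³ left
13 containers × 50 m³ = 650 m³; used 473 m³; unused 177 m³.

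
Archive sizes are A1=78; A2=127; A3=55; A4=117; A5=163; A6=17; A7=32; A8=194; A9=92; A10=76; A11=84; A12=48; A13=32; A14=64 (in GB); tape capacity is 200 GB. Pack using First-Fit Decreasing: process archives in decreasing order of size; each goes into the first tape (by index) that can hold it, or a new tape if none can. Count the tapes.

Sorted descending: 194, 163, 127, 117, 92, 84, 78, 76, 64, 55, 48, 32, 32, 17.
194 GB → tape 1 (remaining 6 GB)
163 GB → tape 2 (remaining 37 GB)
127 GB → tape 3 (remaining 73 GB)
117 GB → tape 4 (remaining 83 GB)
92 GB → tape 5 (remaining 108 GB)
84 GB → tape 5 (remaining 24 GB)
78 GB → tape 4 (remaining 5 GB)
76 GB → tape 6 (remaining 124 GB)
64 GB → tape 3 (remaining 9 GB)
55 GB → tape 6 (remaining 69 GB)
48 GB → tape 6 (remaining 21 GB)
32 GB → tape 2 (remaining 5 GB)
32 GB → tape 7 (remaining 168 GB)
17 GB → tape 5 (remaining 7 GB)

7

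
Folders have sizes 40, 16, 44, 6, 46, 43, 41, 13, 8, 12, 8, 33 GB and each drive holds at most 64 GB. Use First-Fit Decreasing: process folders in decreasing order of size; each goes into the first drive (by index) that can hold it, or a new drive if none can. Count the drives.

Sorted descending: 46, 44, 43, 41, 40, 33, 16, 13, 12, 8, 8, 6.
Put 46 GB in drive 1; 18 GB remain.
Put 44 GB in drive 2; 20 GB remain.
Put 43 GB in drive 3; 21 GB remain.
Put 41 GB in drive 4; 23 GB remain.
Put 40 GB in drive 5; 24 GB remain.
Put 33 GB in drive 6; 31 GB remain.
Put 16 GB in drive 1; 2 GB remain.
Put 13 GB in drive 2; 7 GB remain.
Put 12 GB in drive 3; 9 GB remain.
Put 8 GB in drive 3; 1 GB remain.
Put 8 GB in drive 4; 15 GB remain.
Put 6 GB in drive 2; 1 GB remain.
Final drives: [46,16] [44,13,6] [43,12,8] [41,8] [40] [33].

6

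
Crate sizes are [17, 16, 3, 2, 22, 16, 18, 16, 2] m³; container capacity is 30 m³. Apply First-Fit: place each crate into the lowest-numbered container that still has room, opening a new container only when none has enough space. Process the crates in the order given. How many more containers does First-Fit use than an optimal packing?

First-Fit: [17,3,2,2] [16] [22] [16] [18] [16] → 6 containers.
6 crates exceed 15 m³ (half the capacity), and no two of those can share a container, so at least 6 containers are needed.
So 6 is already optimal.

0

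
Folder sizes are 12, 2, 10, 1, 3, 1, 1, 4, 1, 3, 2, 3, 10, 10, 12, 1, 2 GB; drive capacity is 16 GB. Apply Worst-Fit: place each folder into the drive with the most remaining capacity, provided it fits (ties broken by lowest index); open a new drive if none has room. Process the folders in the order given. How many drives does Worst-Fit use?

6

drive 1: place 12 GB, 4 GB left
drive 1: place 2 GB, 2 GB left
drive 2: place 10 GB, 6 GB left
drive 2: place 1 GB, 5 GB left
drive 2: place 3 GB, 2 GB left
drive 1: place 1 GB, 1 GB left
drive 2: place 1 GB, 1 GB left
drive 3: place 4 GB, 12 GB left
drive 3: place 1 GB, 11 GB left
drive 3: place 3 GB, 8 GB left
drive 3: place 2 GB, 6 GB left
drive 3: place 3 GB, 3 GB left
drive 4: place 10 GB, 6 GB left
drive 5: place 10 GB, 6 GB left
drive 6: place 12 GB, 4 GB left
drive 4: place 1 GB, 5 GB left
drive 5: place 2 GB, 4 GB left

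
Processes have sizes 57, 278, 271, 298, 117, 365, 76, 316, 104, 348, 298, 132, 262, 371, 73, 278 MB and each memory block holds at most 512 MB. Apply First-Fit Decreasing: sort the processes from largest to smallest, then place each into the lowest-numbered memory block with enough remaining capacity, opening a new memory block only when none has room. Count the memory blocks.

Sorted descending: 371, 365, 348, 316, 298, 298, 278, 278, 271, 262, 132, 117, 104, 76, 73, 57.
371 MB → memory block 1 (remaining 141 MB)
365 MB → memory block 2 (remaining 147 MB)
348 MB → memory block 3 (remaining 164 MB)
316 MB → memory block 4 (remaining 196 MB)
298 MB → memory block 5 (remaining 214 MB)
298 MB → memory block 6 (remaining 214 MB)
278 MB → memory block 7 (remaining 234 MB)
278 MB → memory block 8 (remaining 234 MB)
271 MB → memory block 9 (remaining 241 MB)
262 MB → memory block 10 (remaining 250 MB)
132 MB → memory block 1 (remaining 9 MB)
117 MB → memory block 2 (remaining 30 MB)
104 MB → memory block 3 (remaining 60 MB)
76 MB → memory block 4 (remaining 120 MB)
73 MB → memory block 4 (remaining 47 MB)
57 MB → memory block 3 (remaining 3 MB)
Final memory blocks: [371,132] [365,117] [348,104,57] [316,76,73] [298] [298] [278] [278] [271] [262].

10 memory blocks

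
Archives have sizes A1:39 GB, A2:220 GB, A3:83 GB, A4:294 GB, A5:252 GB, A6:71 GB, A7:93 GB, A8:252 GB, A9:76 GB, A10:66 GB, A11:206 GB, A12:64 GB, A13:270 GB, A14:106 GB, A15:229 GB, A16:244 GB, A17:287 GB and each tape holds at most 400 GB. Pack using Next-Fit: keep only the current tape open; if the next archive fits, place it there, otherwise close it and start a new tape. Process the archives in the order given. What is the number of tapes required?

Put A1 (39 GB) in tape 1; 361 GB remain.
Put A2 (220 GB) in tape 1; 141 GB remain.
Put A3 (83 GB) in tape 1; 58 GB remain.
Put A4 (294 GB) in tape 2; 106 GB remain.
Put A5 (252 GB) in tape 3; 148 GB remain.
Put A6 (71 GB) in tape 3; 77 GB remain.
Put A7 (93 GB) in tape 4; 307 GB remain.
Put A8 (252 GB) in tape 4; 55 GB remain.
Put A9 (76 GB) in tape 5; 324 GB remain.
Put A10 (66 GB) in tape 5; 258 GB remain.
Put A11 (206 GB) in tape 5; 52 GB remain.
Put A12 (64 GB) in tape 6; 336 GB remain.
Put A13 (270 GB) in tape 6; 66 GB remain.
Put A14 (106 GB) in tape 7; 294 GB remain.
Put A15 (229 GB) in tape 7; 65 GB remain.
Put A16 (244 GB) in tape 8; 156 GB remain.
Put A17 (287 GB) in tape 9; 113 GB remain.

9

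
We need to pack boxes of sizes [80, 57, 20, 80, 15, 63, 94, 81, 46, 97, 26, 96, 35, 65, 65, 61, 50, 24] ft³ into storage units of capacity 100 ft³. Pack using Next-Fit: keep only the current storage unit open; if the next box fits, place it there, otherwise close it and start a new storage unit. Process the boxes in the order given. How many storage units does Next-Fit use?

14

storage unit 1: place 80 ft³, 20 ft³ left
storage unit 2: place 57 ft³, 43 ft³ left
storage unit 2: place 20 ft³, 23 ft³ left
storage unit 3: place 80 ft³, 20 ft³ left
storage unit 3: place 15 ft³, 5 ft³ left
storage unit 4: place 63 ft³, 37 ft³ left
storage unit 5: place 94 ft³, 6 ft³ left
storage unit 6: place 81 ft³, 19 ft³ left
storage unit 7: place 46 ft³, 54 ft³ left
storage unit 8: place 97 ft³, 3 ft³ left
storage unit 9: place 26 ft³, 74 ft³ left
storage unit 10: place 96 ft³, 4 ft³ left
storage unit 11: place 35 ft³, 65 ft³ left
storage unit 11: place 65 ft³, 0 ft³ left
storage unit 12: place 65 ft³, 35 ft³ left
storage unit 13: place 61 ft³, 39 ft³ left
storage unit 14: place 50 ft³, 50 ft³ left
storage unit 14: place 24 ft³, 26 ft³ left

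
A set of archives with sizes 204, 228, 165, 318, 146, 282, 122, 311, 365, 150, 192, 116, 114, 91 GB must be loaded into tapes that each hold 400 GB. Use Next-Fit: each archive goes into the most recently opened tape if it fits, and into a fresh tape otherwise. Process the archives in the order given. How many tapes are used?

10 tapes

204 GB → tape 1 (remaining 196 GB)
228 GB → tape 2 (remaining 172 GB)
165 GB → tape 2 (remaining 7 GB)
318 GB → tape 3 (remaining 82 GB)
146 GB → tape 4 (remaining 254 GB)
282 GB → tape 5 (remaining 118 GB)
122 GB → tape 6 (remaining 278 GB)
311 GB → tape 7 (remaining 89 GB)
365 GB → tape 8 (remaining 35 GB)
150 GB → tape 9 (remaining 250 GB)
192 GB → tape 9 (remaining 58 GB)
116 GB → tape 10 (remaining 284 GB)
114 GB → tape 10 (remaining 170 GB)
91 GB → tape 10 (remaining 79 GB)
Final tapes: [204] [228,165] [318] [146] [282] [122] [311] [365] [150,192] [116,114,91].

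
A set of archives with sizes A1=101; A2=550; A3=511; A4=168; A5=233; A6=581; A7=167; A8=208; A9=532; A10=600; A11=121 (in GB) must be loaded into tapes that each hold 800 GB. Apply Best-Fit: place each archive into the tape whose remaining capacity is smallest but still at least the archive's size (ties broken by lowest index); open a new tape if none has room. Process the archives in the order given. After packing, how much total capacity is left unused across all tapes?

tape 1: place A1 (101 GB), 699 GB left
tape 1: place A2 (550 GB), 149 GB left
tape 2: place A3 (511 GB), 289 GB left
tape 2: place A4 (168 GB), 121 GB left
tape 3: place A5 (233 GB), 567 GB left
tape 4: place A6 (581 GB), 219 GB left
tape 4: place A7 (167 GB), 52 GB left
tape 3: place A8 (208 GB), 359 GB left
tape 5: place A9 (532 GB), 268 GB left
tape 6: place A10 (600 GB), 200 GB left
tape 2: place A11 (121 GB), 0 GB left
6 tapes × 800 GB = 4800 GB; used 3772 GB; unused 1028 GB.

1028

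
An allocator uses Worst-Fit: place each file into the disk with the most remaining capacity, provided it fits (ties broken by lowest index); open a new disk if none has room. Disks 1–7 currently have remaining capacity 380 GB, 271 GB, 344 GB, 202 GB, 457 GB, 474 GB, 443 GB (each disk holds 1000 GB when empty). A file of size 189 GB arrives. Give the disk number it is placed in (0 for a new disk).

Disks with room: disk 1 (380 GB), disk 2 (271 GB), disk 3 (344 GB), disk 4 (202 GB), disk 5 (457 GB), disk 6 (474 GB), disk 7 (443 GB).
Most room is disk 6 with 474 GB free.

6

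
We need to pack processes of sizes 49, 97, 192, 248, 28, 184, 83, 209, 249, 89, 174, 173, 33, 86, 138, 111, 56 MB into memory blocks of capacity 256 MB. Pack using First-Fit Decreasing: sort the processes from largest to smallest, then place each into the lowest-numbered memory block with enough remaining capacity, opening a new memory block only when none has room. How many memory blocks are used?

Sorted descending: 249, 248, 209, 192, 184, 174, 173, 138, 111, 97, 89, 86, 83, 56, 49, 33, 28.
249 MB → memory block 1 (remaining 7 MB)
248 MB → memory block 2 (remaining 8 MB)
209 MB → memory block 3 (remaining 47 MB)
192 MB → memory block 4 (remaining 64 MB)
184 MB → memory block 5 (remaining 72 MB)
174 MB → memory block 6 (remaining 82 MB)
173 MB → memory block 7 (remaining 83 MB)
138 MB → memory block 8 (remaining 118 MB)
111 MB → memory block 8 (remaining 7 MB)
97 MB → memory block 9 (remaining 159 MB)
89 MB → memory block 9 (remaining 70 MB)
86 MB → memory block 10 (remaining 170 MB)
83 MB → memory block 7 (remaining 0 MB)
56 MB → memory block 4 (remaining 8 MB)
49 MB → memory block 5 (remaining 23 MB)
33 MB → memory block 3 (remaining 14 MB)
28 MB → memory block 6 (remaining 54 MB)

10 memory blocks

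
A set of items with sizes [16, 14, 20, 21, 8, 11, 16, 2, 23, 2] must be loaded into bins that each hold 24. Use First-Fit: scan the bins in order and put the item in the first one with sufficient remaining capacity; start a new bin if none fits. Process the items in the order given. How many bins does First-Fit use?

bin 1: place 16, 8 left
bin 2: place 14, 10 left
bin 3: place 20, 4 left
bin 4: place 21, 3 left
bin 1: place 8, 0 left
bin 5: place 11, 13 left
bin 6: place 16, 8 left
bin 2: place 2, 8 left
bin 7: place 23, 1 left
bin 2: place 2, 6 left
Final bins: [16,8] [14,2,2] [20] [21] [11] [16] [23].

7 bins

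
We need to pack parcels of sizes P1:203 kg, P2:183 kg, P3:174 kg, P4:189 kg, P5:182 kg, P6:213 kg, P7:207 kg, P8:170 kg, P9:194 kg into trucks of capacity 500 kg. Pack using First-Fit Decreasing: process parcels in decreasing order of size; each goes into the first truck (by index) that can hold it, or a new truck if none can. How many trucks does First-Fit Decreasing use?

Sorted descending: 213, 207, 203, 194, 189, 183, 182, 174, 170.
213 kg → truck 1 (remaining 287 kg)
207 kg → truck 1 (remaining 80 kg)
203 kg → truck 2 (remaining 297 kg)
194 kg → truck 2 (remaining 103 kg)
189 kg → truck 3 (remaining 311 kg)
183 kg → truck 3 (remaining 128 kg)
182 kg → truck 4 (remaining 318 kg)
174 kg → truck 4 (remaining 144 kg)
170 kg → truck 5 (remaining 330 kg)
Final trucks: [213,207] [203,194] [189,183] [182,174] [170].

5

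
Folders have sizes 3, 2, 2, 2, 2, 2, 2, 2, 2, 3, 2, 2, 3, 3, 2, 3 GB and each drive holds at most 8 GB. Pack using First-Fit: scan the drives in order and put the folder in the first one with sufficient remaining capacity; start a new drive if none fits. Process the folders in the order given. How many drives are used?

5

3 GB → drive 1 (remaining 5 GB)
2 GB → drive 1 (remaining 3 GB)
2 GB → drive 1 (remaining 1 GB)
2 GB → drive 2 (remaining 6 GB)
2 GB → drive 2 (remaining 4 GB)
2 GB → drive 2 (remaining 2 GB)
2 GB → drive 2 (remaining 0 GB)
2 GB → drive 3 (remaining 6 GB)
2 GB → drive 3 (remaining 4 GB)
3 GB → drive 3 (remaining 1 GB)
2 GB → drive 4 (remaining 6 GB)
2 GB → drive 4 (remaining 4 GB)
3 GB → drive 4 (remaining 1 GB)
3 GB → drive 5 (remaining 5 GB)
2 GB → drive 5 (remaining 3 GB)
3 GB → drive 5 (remaining 0 GB)
Final drives: [3,2,2] [2,2,2,2] [2,2,3] [2,2,3] [3,2,3].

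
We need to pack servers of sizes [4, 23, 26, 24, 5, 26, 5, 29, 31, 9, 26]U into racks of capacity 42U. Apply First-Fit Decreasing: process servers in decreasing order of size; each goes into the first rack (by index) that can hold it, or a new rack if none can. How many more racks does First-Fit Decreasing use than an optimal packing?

First-Fit Decreasing: [31,9] [29,5,5] [26,4] [26] [26] [24] [23] → 7 racks.
7 servers exceed 21U (half the capacity), and no two of those can share a rack, so at least 7 racks are needed.
So 7 is already optimal.

0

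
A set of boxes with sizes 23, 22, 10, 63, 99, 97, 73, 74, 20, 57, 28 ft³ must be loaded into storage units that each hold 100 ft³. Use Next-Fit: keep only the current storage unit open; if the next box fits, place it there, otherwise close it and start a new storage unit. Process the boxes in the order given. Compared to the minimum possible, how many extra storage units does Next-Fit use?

1

Next-Fit: [23,22,10] [63] [99] [97] [73] [74,20] [57,28] → 7 storage units.
Total size 566 ft³; any packing needs at least ⌈566/100⌉ = 6 storage units.
An optimal packing achieves that bound: [99] [97] [74,23] [73,22] [63,28] [57,20,10] → 6 storage units.
Excess: 7 − 6 = 1.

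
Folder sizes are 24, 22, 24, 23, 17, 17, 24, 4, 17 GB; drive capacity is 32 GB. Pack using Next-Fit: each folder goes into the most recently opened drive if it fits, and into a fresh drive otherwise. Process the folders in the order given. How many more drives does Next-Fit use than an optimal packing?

Next-Fit: [24] [22] [24] [23] [17] [17] [24,4] [17] → 8 drives.
8 folders exceed 16 GB (half the capacity), and no two of those can share a drive, so at least 8 drives are needed.
So 8 is already optimal.

0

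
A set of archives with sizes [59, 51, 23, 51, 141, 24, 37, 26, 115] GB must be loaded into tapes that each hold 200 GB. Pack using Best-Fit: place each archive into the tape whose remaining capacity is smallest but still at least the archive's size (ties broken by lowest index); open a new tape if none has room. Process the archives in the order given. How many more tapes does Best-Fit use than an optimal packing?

0

Best-Fit: [59,51,23,51] [141,24,26] [37,115] → 3 tapes.
Total size 527 GB; any packing needs at least ⌈527/200⌉ = 3 tapes.
So 3 is already optimal.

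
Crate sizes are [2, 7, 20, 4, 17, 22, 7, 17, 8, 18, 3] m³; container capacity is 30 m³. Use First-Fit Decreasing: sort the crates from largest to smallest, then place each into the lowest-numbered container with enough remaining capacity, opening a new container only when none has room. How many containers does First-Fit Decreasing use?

5 containers

Sorted descending: 22, 20, 18, 17, 17, 8, 7, 7, 4, 3, 2.
container 1: place 22 m³, 8 m³ left
container 2: place 20 m³, 10 m³ left
container 3: place 18 m³, 12 m³ left
container 4: place 17 m³, 13 m³ left
container 5: place 17 m³, 13 m³ left
container 1: place 8 m³, 0 m³ left
container 2: place 7 m³, 3 m³ left
container 3: place 7 m³, 5 m³ left
container 3: place 4 m³, 1 m³ left
container 2: place 3 m³, 0 m³ left
container 4: place 2 m³, 11 m³ left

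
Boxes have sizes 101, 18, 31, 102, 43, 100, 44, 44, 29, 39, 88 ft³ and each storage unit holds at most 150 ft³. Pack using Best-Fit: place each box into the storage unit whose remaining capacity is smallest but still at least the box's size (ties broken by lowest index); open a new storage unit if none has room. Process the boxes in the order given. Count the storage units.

5

101 ft³ → storage unit 1 (remaining 49 ft³)
18 ft³ → storage unit 1 (remaining 31 ft³)
31 ft³ → storage unit 1 (remaining 0 ft³)
102 ft³ → storage unit 2 (remaining 48 ft³)
43 ft³ → storage unit 2 (remaining 5 ft³)
100 ft³ → storage unit 3 (remaining 50 ft³)
44 ft³ → storage unit 3 (remaining 6 ft³)
44 ft³ → storage unit 4 (remaining 106 ft³)
29 ft³ → storage unit 4 (remaining 77 ft³)
39 ft³ → storage unit 4 (remaining 38 ft³)
88 ft³ → storage unit 5 (remaining 62 ft³)
Final storage units: [101,18,31] [102,43] [100,44] [44,29,39] [88].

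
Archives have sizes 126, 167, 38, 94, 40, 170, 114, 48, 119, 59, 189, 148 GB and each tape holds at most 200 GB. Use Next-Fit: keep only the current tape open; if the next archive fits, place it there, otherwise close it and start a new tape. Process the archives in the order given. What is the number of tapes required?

8

Put 126 GB in tape 1; 74 GB remain.
Put 167 GB in tape 2; 33 GB remain.
Put 38 GB in tape 3; 162 GB remain.
Put 94 GB in tape 3; 68 GB remain.
Put 40 GB in tape 3; 28 GB remain.
Put 170 GB in tape 4; 30 GB remain.
Put 114 GB in tape 5; 86 GB remain.
Put 48 GB in tape 5; 38 GB remain.
Put 119 GB in tape 6; 81 GB remain.
Put 59 GB in tape 6; 22 GB remain.
Put 189 GB in tape 7; 11 GB remain.
Put 148 GB in tape 8; 52 GB remain.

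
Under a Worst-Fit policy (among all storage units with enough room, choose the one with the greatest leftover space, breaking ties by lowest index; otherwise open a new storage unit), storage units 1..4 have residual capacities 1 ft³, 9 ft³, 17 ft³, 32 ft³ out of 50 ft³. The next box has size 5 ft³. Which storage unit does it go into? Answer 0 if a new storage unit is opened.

Storage units with room: storage unit 2 (9 ft³), storage unit 3 (17 ft³), storage unit 4 (32 ft³).
Most room is storage unit 4 with 32 ft³ free.

4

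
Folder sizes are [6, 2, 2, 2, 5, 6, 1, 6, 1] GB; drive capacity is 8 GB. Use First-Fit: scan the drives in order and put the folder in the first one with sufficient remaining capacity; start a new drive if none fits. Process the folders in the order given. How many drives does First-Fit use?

drive 1: place 6 GB, 2 GB left
drive 1: place 2 GB, 0 GB left
drive 2: place 2 GB, 6 GB left
drive 2: place 2 GB, 4 GB left
drive 3: place 5 GB, 3 GB left
drive 4: place 6 GB, 2 GB left
drive 2: place 1 GB, 3 GB left
drive 5: place 6 GB, 2 GB left
drive 2: place 1 GB, 2 GB left

5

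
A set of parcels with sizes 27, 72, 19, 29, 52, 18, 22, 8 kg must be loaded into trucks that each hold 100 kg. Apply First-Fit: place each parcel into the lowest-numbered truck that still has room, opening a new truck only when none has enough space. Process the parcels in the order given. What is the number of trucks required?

3

truck 1: place 27 kg, 73 kg left
truck 1: place 72 kg, 1 kg left
truck 2: place 19 kg, 81 kg left
truck 2: place 29 kg, 52 kg left
truck 2: place 52 kg, 0 kg left
truck 3: place 18 kg, 82 kg left
truck 3: place 22 kg, 60 kg left
truck 3: place 8 kg, 52 kg left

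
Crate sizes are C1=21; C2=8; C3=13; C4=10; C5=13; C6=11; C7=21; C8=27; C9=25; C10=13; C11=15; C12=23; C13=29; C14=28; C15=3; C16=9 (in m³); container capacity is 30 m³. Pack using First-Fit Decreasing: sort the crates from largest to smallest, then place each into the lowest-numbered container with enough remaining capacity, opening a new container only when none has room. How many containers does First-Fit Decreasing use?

10

Sorted descending: 29, 28, 27, 25, 23, 21, 21, 15, 13, 13, 13, 11, 10, 9, 8, 3.
Put 29 m³ in container 1; 1 m³ remain.
Put 28 m³ in container 2; 2 m³ remain.
Put 27 m³ in container 3; 3 m³ remain.
Put 25 m³ in container 4; 5 m³ remain.
Put 23 m³ in container 5; 7 m³ remain.
Put 21 m³ in container 6; 9 m³ remain.
Put 21 m³ in container 7; 9 m³ remain.
Put 15 m³ in container 8; 15 m³ remain.
Put 13 m³ in container 8; 2 m³ remain.
Put 13 m³ in container 9; 17 m³ remain.
Put 13 m³ in container 9; 4 m³ remain.
Put 11 m³ in container 10; 19 m³ remain.
Put 10 m³ in container 10; 9 m³ remain.
Put 9 m³ in container 6; 0 m³ remain.
Put 8 m³ in container 7; 1 m³ remain.
Put 3 m³ in container 3; 0 m³ remain.
Final containers: [29] [28] [27,3] [25] [23] [21,9] [21,8] [15,13] [13,13] [11,10].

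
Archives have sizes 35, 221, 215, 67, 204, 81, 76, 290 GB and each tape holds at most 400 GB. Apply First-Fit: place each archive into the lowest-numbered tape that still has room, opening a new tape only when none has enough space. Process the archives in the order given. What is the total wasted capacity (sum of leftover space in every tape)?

411

Put 35 GB in tape 1; 365 GB remain.
Put 221 GB in tape 1; 144 GB remain.
Put 215 GB in tape 2; 185 GB remain.
Put 67 GB in tape 1; 77 GB remain.
Put 204 GB in tape 3; 196 GB remain.
Put 81 GB in tape 2; 104 GB remain.
Put 76 GB in tape 1; 1 GB remain.
Put 290 GB in tape 4; 110 GB remain.
4 tapes × 400 GB = 1600 GB; used 1189 GB; unused 411 GB.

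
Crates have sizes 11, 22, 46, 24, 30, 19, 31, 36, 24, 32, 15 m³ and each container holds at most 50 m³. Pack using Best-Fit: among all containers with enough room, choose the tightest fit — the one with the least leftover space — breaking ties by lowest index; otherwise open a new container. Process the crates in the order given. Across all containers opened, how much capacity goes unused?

60

container 1: place 11 m³, 39 m³ left
container 1: place 22 m³, 17 m³ left
container 2: place 46 m³, 4 m³ left
container 3: place 24 m³, 26 m³ left
container 4: place 30 m³, 20 m³ left
container 4: place 19 m³, 1 m³ left
container 5: place 31 m³, 19 m³ left
container 6: place 36 m³, 14 m³ left
container 3: place 24 m³, 2 m³ left
container 7: place 32 m³, 18 m³ left
container 1: place 15 m³, 2 m³ left
7 containers × 50 m³ = 350 m³; used 290 m³; unused 60 m³.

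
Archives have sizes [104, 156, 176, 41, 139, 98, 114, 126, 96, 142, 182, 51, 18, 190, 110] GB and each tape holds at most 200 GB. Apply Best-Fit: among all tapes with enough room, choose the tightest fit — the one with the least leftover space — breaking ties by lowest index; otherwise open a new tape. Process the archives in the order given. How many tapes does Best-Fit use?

11

Put 104 GB in tape 1; 96 GB remain.
Put 156 GB in tape 2; 44 GB remain.
Put 176 GB in tape 3; 24 GB remain.
Put 41 GB in tape 2; 3 GB remain.
Put 139 GB in tape 4; 61 GB remain.
Put 98 GB in tape 5; 102 GB remain.
Put 114 GB in tape 6; 86 GB remain.
Put 126 GB in tape 7; 74 GB remain.
Put 96 GB in tape 1; 0 GB remain.
Put 142 GB in tape 8; 58 GB remain.
Put 182 GB in tape 9; 18 GB remain.
Put 51 GB in tape 8; 7 GB remain.
Put 18 GB in tape 9; 0 GB remain.
Put 190 GB in tape 10; 10 GB remain.
Put 110 GB in tape 11; 90 GB remain.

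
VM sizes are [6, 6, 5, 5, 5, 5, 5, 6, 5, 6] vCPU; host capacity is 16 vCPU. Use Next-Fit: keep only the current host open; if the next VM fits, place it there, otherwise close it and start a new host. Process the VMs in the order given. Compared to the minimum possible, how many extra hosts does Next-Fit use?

0

Next-Fit: [6,6] [5,5,5] [5,5,6] [5,6] → 4 hosts.
Total size 54 vCPU; any packing needs at least ⌈54/16⌉ = 4 hosts.
So 4 is already optimal.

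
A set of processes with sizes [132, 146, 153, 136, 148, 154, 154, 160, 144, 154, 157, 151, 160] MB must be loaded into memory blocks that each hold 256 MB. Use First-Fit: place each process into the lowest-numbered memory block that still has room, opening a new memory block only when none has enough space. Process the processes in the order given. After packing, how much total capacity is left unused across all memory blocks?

memory block 1: place 132 MB, 124 MB left
memory block 2: place 146 MB, 110 MB left
memory block 3: place 153 MB, 103 MB left
memory block 4: place 136 MB, 120 MB left
memory block 5: place 148 MB, 108 MB left
memory block 6: place 154 MB, 102 MB left
memory block 7: place 154 MB, 102 MB left
memory block 8: place 160 MB, 96 MB left
memory block 9: place 144 MB, 112 MB left
memory block 10: place 154 MB, 102 MB left
memory block 11: place 157 MB, 99 MB left
memory block 12: place 151 MB, 105 MB left
memory block 13: place 160 MB, 96 MB left
13 memory blocks × 256 MB = 3328 MB; used 1949 MB; unused 1379 MB.

1379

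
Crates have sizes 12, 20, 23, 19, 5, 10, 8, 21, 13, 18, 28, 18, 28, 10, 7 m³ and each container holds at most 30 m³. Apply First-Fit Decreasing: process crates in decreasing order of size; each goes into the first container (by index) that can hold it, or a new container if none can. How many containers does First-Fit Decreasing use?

Sorted descending: 28, 28, 23, 21, 20, 19, 18, 18, 13, 12, 10, 10, 8, 7, 5.
Put 28 m³ in container 1; 2 m³ remain.
Put 28 m³ in container 2; 2 m³ remain.
Put 23 m³ in container 3; 7 m³ remain.
Put 21 m³ in container 4; 9 m³ remain.
Put 20 m³ in container 5; 10 m³ remain.
Put 19 m³ in container 6; 11 m³ remain.
Put 18 m³ in container 7; 12 m³ remain.
Put 18 m³ in container 8; 12 m³ remain.
Put 13 m³ in container 9; 17 m³ remain.
Put 12 m³ in container 7; 0 m³ remain.
Put 10 m³ in container 5; 0 m³ remain.
Put 10 m³ in container 6; 1 m³ remain.
Put 8 m³ in container 4; 1 m³ remain.
Put 7 m³ in container 3; 0 m³ remain.
Put 5 m³ in container 8; 7 m³ remain.

9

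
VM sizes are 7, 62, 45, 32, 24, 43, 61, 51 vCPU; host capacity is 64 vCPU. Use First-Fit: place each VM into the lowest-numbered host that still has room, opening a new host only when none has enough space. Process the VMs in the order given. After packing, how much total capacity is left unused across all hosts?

Put 7 vCPU in host 1; 57 vCPU remain.
Put 62 vCPU in host 2; 2 vCPU remain.
Put 45 vCPU in host 1; 12 vCPU remain.
Put 32 vCPU in host 3; 32 vCPU remain.
Put 24 vCPU in host 3; 8 vCPU remain.
Put 43 vCPU in host 4; 21 vCPU remain.
Put 61 vCPU in host 5; 3 vCPU remain.
Put 51 vCPU in host 6; 13 vCPU remain.
6 hosts × 64 vCPU = 384 vCPU; used 325 vCPU; unused 59 vCPU.

59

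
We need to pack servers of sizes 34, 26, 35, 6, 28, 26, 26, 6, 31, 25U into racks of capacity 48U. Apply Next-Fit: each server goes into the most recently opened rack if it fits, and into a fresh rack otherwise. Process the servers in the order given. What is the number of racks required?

34U → rack 1 (remaining 14U)
26U → rack 2 (remaining 22U)
35U → rack 3 (remaining 13U)
6U → rack 3 (remaining 7U)
28U → rack 4 (remaining 20U)
26U → rack 5 (remaining 22U)
26U → rack 6 (remaining 22U)
6U → rack 6 (remaining 16U)
31U → rack 7 (remaining 17U)
25U → rack 8 (remaining 23U)

8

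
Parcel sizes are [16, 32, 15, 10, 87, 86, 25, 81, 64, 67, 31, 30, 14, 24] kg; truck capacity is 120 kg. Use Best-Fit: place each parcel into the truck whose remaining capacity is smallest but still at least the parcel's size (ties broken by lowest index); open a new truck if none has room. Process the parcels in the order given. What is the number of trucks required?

6 trucks

truck 1: place 16 kg, 104 kg left
truck 1: place 32 kg, 72 kg left
truck 1: place 15 kg, 57 kg left
truck 1: place 10 kg, 47 kg left
truck 2: place 87 kg, 33 kg left
truck 3: place 86 kg, 34 kg left
truck 2: place 25 kg, 8 kg left
truck 4: place 81 kg, 39 kg left
truck 5: place 64 kg, 56 kg left
truck 6: place 67 kg, 53 kg left
truck 3: place 31 kg, 3 kg left
truck 4: place 30 kg, 9 kg left
truck 1: place 14 kg, 33 kg left
truck 1: place 24 kg, 9 kg left
Final trucks: [16,32,15,10,14,24] [87,25] [86,31] [81,30] [64] [67].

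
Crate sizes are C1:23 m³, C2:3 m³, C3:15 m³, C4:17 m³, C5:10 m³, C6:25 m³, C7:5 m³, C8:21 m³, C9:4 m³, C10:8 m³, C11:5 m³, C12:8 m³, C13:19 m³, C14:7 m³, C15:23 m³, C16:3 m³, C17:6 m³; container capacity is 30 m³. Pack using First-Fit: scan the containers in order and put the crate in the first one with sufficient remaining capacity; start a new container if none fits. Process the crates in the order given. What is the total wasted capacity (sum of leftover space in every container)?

Put C1 (23 m³) in container 1; 7 m³ remain.
Put C2 (3 m³) in container 1; 4 m³ remain.
Put C3 (15 m³) in container 2; 15 m³ remain.
Put C4 (17 m³) in container 3; 13 m³ remain.
Put C5 (10 m³) in container 2; 5 m³ remain.
Put C6 (25 m³) in container 4; 5 m³ remain.
Put C7 (5 m³) in container 2; 0 m³ remain.
Put C8 (21 m³) in container 5; 9 m³ remain.
Put C9 (4 m³) in container 1; 0 m³ remain.
Put C10 (8 m³) in container 3; 5 m³ remain.
Put C11 (5 m³) in container 3; 0 m³ remain.
Put C12 (8 m³) in container 5; 1 m³ remain.
Put C13 (19 m³) in container 6; 11 m³ remain.
Put C14 (7 m³) in container 6; 4 m³ remain.
Put C15 (23 m³) in container 7; 7 m³ remain.
Put C16 (3 m³) in container 4; 2 m³ remain.
Put C17 (6 m³) in container 7; 1 m³ remain.
7 containers × 30 m³ = 210 m³; used 202 m³; unused 8 m³.

8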